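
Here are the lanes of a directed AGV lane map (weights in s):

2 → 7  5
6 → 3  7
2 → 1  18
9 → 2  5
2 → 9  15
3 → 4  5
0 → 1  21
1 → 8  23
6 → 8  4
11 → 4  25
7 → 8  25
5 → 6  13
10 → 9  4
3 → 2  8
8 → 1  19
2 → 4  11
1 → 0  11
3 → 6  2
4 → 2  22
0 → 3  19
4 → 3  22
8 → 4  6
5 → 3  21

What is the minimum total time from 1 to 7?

43 s

Enumerating some paths:
1 - 8 - 4 - 2 - 7: 23+6+22+5 = 56
1 - 0 - 3 - 2 - 7: 11+19+8+5 = 43
Cheapest is 1 - 0 - 3 - 2 - 7 at 43 s.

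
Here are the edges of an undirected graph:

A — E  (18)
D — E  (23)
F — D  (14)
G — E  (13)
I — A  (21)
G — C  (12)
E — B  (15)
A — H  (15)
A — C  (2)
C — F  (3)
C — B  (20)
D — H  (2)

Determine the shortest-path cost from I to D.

38

Running Dijkstra from I:
I: 0
A: 21  (via I)
C: 23  (via A)
F: 26  (via C)
G: 35  (via C)
H: 36  (via A)
D: 38  (via H)
Shortest route: I–A–H–D = 38.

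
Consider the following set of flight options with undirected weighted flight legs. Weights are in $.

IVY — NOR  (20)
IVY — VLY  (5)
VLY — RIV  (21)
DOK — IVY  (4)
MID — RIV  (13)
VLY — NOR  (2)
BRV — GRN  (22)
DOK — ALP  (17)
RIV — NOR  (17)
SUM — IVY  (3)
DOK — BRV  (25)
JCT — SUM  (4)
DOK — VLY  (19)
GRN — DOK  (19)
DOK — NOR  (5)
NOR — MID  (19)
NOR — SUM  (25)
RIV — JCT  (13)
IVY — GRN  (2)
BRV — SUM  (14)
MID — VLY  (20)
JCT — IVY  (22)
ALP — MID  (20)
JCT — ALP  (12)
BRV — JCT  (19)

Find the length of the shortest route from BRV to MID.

Running Dijkstra from BRV:
BRV: 0
SUM: 14  (via BRV)
IVY: 17  (via SUM)
JCT: 18  (via SUM)
GRN: 19  (via IVY)
DOK: 21  (via IVY)
VLY: 22  (via IVY)
NOR: 24  (via VLY)
ALP: 30  (via JCT)
RIV: 31  (via JCT)
MID: 42  (via VLY)
Shortest route: BRV → SUM → IVY → VLY → MID = $42.

$42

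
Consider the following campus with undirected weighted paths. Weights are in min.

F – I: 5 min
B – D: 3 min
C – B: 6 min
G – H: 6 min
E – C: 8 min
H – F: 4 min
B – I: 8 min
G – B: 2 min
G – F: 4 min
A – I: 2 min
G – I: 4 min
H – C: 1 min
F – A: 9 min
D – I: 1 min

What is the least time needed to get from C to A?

12 min

Candidate routes:
C - H - F - I - A: 1+4+5+2 = 12
C - B - G - I - A: 6+2+4+2 = 14
C - H - F - A: 1+4+9 = 14
C - H - G - I - A: 1+6+4+2 = 13
The minimum is 12 min via C - H - F - I - A.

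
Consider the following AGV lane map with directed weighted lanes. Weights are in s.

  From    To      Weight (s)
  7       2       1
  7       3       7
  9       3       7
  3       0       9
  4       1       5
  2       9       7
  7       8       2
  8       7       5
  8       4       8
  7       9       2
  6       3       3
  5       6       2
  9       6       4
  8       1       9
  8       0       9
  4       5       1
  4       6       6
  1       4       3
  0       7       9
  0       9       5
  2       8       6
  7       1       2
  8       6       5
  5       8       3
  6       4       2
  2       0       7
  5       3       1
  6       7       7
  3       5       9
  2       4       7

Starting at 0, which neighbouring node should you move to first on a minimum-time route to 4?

Candidate routes:
0–9–6–4: 5+4+2 = 11
0–7–2–4: 9+1+7 = 17
0–7–1–4: 9+2+3 = 14
0–7–9–6–4: 9+2+4+2 = 17
Cheapest is 0–9–6–4 at 11 s.
So from 0 the first move is to 9.

9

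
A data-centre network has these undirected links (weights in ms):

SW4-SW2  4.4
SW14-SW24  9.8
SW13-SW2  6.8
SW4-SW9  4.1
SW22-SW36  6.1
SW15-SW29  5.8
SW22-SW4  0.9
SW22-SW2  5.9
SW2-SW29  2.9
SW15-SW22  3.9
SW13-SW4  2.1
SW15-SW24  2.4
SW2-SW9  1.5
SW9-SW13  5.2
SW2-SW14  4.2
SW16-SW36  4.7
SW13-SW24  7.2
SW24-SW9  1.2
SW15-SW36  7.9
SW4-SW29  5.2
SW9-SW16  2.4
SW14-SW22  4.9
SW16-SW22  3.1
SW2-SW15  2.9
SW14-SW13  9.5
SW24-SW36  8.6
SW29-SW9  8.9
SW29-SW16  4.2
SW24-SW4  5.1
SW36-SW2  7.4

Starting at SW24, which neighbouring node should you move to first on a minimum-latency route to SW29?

SW9

Candidate routes:
SW24 - SW15 - SW29: 2.4+5.8 = 8.2
SW24 - SW9 - SW16 - SW29: 1.2+2.4+4.2 = 7.8
SW24 - SW9 - SW2 - SW29: 1.2+1.5+2.9 = 5.6
Cheapest is SW24 - SW9 - SW2 - SW29 at 5.6 ms.
So from SW24 the first move is to SW9.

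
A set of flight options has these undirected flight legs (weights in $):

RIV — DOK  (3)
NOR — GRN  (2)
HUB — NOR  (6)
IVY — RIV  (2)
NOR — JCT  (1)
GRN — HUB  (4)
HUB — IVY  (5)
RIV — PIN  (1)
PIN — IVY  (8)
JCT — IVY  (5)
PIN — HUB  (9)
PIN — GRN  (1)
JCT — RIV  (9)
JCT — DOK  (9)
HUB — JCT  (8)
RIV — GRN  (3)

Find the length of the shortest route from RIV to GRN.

Settle nodes by increasing distance from RIV:
RIV: 0
PIN: 1  (via RIV)
IVY: 2  (via RIV)
GRN: 2  (via PIN)
Shortest route: RIV → PIN → GRN = $2.

$2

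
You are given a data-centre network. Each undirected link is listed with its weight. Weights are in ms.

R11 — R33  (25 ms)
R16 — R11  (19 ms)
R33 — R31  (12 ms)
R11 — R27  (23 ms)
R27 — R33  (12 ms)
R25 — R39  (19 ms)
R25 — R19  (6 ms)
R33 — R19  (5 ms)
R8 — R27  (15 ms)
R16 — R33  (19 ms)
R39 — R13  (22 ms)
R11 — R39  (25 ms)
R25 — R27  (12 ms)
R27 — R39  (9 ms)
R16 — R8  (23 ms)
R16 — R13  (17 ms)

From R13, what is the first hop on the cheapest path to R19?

R16

Candidate routes:
R13 → R39 → R25 → R19: 22+19+6 = 47
R13 → R16 → R33 → R19: 17+19+5 = 41
The minimum is 41 ms via R13 → R16 → R33 → R19.
So from R13 the first move is to R16.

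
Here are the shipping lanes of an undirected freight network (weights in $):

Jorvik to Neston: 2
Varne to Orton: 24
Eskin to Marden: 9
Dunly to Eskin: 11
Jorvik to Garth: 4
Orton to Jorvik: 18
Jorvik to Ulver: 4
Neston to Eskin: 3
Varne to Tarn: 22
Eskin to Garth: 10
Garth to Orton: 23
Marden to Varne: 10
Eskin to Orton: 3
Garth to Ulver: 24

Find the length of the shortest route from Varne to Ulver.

$28

Compare a few routes:
Varne–Marden–Eskin–Garth–Jorvik–Ulver: 10+9+10+4+4 = 37
Varne–Marden–Eskin–Orton–Jorvik–Ulver: 10+9+3+18+4 = 44
Varne–Marden–Eskin–Neston–Jorvik–Ulver: 10+9+3+2+4 = 28
Varne–Orton–Eskin–Neston–Jorvik–Ulver: 24+3+3+2+4 = 36
The minimum is $28 via Varne–Marden–Eskin–Neston–Jorvik–Ulver.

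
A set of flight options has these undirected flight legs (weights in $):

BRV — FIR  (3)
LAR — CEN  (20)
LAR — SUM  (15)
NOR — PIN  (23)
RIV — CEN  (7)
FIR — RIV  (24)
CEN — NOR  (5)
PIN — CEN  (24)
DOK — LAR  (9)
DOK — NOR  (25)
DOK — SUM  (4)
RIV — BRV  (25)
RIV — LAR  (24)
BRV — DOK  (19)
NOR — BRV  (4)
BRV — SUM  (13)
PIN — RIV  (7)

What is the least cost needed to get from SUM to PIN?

Compare a few routes:
SUM - DOK - LAR - RIV - PIN: 4+9+24+7 = 44
SUM - BRV - NOR - PIN: 13+4+23 = 40
SUM - BRV - NOR - CEN - RIV - PIN: 13+4+5+7+7 = 36
SUM - BRV - RIV - PIN: 13+25+7 = 45
Cheapest is SUM - BRV - NOR - CEN - RIV - PIN at $36.

$36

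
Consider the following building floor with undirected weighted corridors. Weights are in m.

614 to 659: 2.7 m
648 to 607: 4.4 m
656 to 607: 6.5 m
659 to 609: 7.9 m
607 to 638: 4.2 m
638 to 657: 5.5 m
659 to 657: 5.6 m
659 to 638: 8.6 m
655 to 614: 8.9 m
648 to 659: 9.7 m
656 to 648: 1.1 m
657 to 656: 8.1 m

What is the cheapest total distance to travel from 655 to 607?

24.4 m

Shortest distances from 655:
655: 0
614: 8.9  (via 655)
659: 11.6  (via 614)
657: 17.2  (via 659)
609: 19.5  (via 659)
638: 20.2  (via 659)
648: 21.3  (via 659)
656: 22.4  (via 648)
607: 24.4  (via 638)
Shortest route: 655–614–659–638–607 = 24.4 m.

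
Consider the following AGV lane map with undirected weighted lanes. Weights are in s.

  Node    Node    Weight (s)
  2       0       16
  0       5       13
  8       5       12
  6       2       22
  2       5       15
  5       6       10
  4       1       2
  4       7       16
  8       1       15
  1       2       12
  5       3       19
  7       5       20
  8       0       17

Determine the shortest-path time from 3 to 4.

48 s

Candidate routes:
3 → 5 → 0 → 2 → 1 → 4: 19+13+16+12+2 = 62
3 → 5 → 8 → 1 → 4: 19+12+15+2 = 48
3 → 5 → 7 → 4: 19+20+16 = 55
3 → 5 → 6 → 2 → 1 → 4: 19+10+22+12+2 = 65
Cheapest is 3 → 5 → 8 → 1 → 4 at 48 s.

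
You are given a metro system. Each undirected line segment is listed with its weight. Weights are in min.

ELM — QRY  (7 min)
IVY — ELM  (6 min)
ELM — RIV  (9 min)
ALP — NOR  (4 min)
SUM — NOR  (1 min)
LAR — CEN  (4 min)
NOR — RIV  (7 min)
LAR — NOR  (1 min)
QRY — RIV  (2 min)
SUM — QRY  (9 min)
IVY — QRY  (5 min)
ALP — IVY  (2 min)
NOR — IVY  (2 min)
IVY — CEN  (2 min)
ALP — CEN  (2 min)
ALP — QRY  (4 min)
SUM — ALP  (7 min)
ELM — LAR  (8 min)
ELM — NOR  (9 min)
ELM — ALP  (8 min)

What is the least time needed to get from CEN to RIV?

Shortest distances from CEN:
CEN: 0
ALP: 2  (via CEN)
IVY: 2  (via CEN)
NOR: 4  (via IVY)
LAR: 4  (via CEN)
SUM: 5  (via NOR)
QRY: 6  (via ALP)
RIV: 8  (via QRY)
Shortest route: CEN → ALP → QRY → RIV = 8 min.

8 min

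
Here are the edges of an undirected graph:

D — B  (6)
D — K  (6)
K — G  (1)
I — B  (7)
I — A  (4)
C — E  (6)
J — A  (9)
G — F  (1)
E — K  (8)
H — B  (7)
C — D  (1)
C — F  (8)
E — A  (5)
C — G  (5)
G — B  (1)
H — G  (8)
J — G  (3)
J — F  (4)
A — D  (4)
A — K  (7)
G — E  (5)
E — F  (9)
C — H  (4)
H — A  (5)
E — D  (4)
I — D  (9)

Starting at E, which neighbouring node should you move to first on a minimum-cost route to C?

D

Enumerating some paths:
E–C: 6 = 6
E–D–C: 4+1 = 5
The minimum is 5 via E–D–C.
So from E the first move is to D.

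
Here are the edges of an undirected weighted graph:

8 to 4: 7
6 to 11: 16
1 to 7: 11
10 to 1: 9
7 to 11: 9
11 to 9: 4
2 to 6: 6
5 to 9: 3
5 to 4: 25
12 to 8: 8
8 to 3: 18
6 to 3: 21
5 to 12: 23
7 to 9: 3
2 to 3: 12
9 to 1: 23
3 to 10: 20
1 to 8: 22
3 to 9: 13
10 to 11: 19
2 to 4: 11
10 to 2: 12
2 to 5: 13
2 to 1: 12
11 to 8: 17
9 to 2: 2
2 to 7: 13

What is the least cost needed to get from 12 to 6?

Enumerating some paths:
12 - 5 - 9 - 2 - 6: 23+3+2+6 = 34
12 - 8 - 4 - 2 - 6: 8+7+11+6 = 32
12 - 8 - 11 - 9 - 2 - 6: 8+17+4+2+6 = 37
The minimum is 32 via 12 - 8 - 4 - 2 - 6.

32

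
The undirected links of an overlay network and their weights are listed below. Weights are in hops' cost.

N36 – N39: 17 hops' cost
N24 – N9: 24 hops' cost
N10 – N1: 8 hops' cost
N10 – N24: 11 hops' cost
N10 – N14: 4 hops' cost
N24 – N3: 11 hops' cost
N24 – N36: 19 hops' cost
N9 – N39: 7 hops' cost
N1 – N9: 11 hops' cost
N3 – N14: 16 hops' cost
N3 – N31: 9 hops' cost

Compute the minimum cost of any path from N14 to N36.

Shortest distances from N14:
N14: 0
N10: 4  (via N14)
N1: 12  (via N10)
N24: 15  (via N10)
N3: 16  (via N14)
N9: 23  (via N1)
N31: 25  (via N3)
N39: 30  (via N9)
N36: 34  (via N24)
Shortest route: N14–N10–N24–N36 = 34 hops' cost.

34 hops' cost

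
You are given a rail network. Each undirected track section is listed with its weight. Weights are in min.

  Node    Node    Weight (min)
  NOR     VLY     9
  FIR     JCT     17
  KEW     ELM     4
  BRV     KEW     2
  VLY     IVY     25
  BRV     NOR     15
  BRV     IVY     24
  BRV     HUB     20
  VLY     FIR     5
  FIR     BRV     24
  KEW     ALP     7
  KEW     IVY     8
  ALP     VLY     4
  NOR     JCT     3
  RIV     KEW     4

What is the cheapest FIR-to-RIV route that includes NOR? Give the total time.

35 min

Shortest FIR→NOR: FIR → VLY → NOR = 14
Shortest NOR→RIV: NOR → BRV → KEW → RIV = 21
Total via NOR: 14 + 21 = 35 min.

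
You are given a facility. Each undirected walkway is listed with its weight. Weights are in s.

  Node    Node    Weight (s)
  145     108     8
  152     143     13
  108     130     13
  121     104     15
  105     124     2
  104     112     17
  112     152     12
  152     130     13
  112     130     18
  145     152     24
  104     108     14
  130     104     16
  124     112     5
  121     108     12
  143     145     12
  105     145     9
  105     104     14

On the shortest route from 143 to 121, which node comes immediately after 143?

145

Candidate routes:
143 - 145 - 108 - 121: 12+8+12 = 32
143 - 152 - 130 - 108 - 121: 13+13+13+12 = 51
143 - 145 - 105 - 104 - 121: 12+9+14+15 = 50
143 - 145 - 108 - 104 - 121: 12+8+14+15 = 49
Cheapest is 143 - 145 - 108 - 121 at 32 s.
So from 143 the first move is to 145.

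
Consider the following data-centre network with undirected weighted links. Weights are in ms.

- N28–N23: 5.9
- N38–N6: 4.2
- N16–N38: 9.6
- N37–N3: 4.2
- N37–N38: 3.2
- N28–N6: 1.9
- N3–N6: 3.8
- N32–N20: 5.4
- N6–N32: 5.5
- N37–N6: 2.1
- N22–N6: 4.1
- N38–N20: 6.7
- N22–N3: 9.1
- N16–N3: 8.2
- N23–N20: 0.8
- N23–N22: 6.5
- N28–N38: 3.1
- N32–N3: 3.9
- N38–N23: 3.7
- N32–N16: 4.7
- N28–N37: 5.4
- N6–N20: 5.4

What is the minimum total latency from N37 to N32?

Compare a few routes:
N37 → N6 → N3 → N32: 2.1+3.8+3.9 = 9.8
N37 → N6 → N32: 2.1+5.5 = 7.6
N37 → N3 → N32: 4.2+3.9 = 8.1
The minimum is 7.6 ms via N37 → N6 → N32.

7.6 ms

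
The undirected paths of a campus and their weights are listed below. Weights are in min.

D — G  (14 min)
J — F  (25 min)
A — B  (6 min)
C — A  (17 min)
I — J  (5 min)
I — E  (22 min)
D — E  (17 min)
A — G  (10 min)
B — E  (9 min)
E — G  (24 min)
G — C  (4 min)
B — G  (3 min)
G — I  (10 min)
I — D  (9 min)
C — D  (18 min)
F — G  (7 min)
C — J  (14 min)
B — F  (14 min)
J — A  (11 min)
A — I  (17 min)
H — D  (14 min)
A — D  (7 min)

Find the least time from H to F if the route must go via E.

50 min

Shortest H→E: H → D → E = 31
Best E to F: E → B → G → F costing 19
Total via E: 31 + 19 = 50 min.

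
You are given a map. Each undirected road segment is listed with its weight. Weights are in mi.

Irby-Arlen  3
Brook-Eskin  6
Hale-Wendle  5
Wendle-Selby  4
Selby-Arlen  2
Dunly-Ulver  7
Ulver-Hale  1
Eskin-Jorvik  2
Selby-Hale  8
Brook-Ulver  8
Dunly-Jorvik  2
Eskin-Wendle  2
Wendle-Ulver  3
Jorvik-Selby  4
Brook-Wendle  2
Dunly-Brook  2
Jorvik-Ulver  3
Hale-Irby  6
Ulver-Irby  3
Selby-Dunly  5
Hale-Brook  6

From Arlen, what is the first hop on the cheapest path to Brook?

Candidate routes:
Arlen → Selby → Wendle → Brook: 2+4+2 = 8
Arlen → Selby → Dunly → Brook: 2+5+2 = 9
The minimum is 8 mi via Arlen → Selby → Wendle → Brook.
So from Arlen the first move is to Selby.

Selby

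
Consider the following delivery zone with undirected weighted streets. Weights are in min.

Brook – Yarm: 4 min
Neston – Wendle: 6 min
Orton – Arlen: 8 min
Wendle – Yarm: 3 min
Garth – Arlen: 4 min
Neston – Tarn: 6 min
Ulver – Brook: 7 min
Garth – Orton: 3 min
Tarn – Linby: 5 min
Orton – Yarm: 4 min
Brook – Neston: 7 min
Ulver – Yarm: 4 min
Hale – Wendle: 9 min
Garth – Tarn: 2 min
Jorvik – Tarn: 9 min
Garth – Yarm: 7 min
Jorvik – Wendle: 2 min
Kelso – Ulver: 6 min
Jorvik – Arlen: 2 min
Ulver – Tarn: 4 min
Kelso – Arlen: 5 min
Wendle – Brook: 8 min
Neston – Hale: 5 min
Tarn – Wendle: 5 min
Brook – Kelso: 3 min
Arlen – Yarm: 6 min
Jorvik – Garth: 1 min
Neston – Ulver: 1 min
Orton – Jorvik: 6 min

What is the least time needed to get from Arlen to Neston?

10 min

Settle nodes by increasing distance from Arlen:
Arlen: 0
Jorvik: 2  (via Arlen)
Garth: 3  (via Jorvik)
Wendle: 4  (via Jorvik)
Tarn: 5  (via Garth)
Kelso: 5  (via Arlen)
Orton: 6  (via Garth)
Yarm: 6  (via Arlen)
Brook: 8  (via Kelso)
Ulver: 9  (via Tarn)
Linby: 10  (via Tarn)
Neston: 10  (via Wendle)
Shortest route: Arlen → Jorvik → Wendle → Neston = 10 min.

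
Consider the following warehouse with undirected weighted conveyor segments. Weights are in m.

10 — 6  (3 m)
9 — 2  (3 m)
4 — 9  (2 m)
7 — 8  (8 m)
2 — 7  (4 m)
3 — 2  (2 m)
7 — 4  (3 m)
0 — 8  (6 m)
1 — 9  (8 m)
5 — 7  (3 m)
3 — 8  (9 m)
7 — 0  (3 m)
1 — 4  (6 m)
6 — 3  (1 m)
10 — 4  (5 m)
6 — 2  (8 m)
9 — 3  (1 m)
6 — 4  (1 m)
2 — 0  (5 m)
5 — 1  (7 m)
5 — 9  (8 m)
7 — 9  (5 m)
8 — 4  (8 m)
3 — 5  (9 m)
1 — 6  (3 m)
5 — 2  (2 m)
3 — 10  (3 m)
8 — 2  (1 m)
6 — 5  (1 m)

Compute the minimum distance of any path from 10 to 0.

Shortest distances from 10:
10: 0
3: 3  (via 10)
6: 3  (via 10)
4: 4  (via 6)
5: 4  (via 6)
9: 4  (via 3)
2: 5  (via 3)
1: 6  (via 6)
8: 6  (via 2)
7: 7  (via 4)
0: 10  (via 2)
Shortest route: 10–3–2–0 = 10 m.

10 m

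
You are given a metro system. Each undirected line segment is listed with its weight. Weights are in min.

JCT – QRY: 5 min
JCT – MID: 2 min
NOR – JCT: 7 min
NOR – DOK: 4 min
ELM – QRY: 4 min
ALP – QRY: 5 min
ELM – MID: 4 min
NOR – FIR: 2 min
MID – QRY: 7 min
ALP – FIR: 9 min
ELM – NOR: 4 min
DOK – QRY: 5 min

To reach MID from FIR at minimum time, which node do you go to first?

Candidate routes:
FIR - NOR - JCT - MID: 2+7+2 = 11
FIR - NOR - ELM - MID: 2+4+4 = 10
FIR - NOR - ELM - QRY - JCT - MID: 2+4+4+5+2 = 17
The minimum is 10 min via FIR - NOR - ELM - MID.
So from FIR the first move is to NOR.

NOR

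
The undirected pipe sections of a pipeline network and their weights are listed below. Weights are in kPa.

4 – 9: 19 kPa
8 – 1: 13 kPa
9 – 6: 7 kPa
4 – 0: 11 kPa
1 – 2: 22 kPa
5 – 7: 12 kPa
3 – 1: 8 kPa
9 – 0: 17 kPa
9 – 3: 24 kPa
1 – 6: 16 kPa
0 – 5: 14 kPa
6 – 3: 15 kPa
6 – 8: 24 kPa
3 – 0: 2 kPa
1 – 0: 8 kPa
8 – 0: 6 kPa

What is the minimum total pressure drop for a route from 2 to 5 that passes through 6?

69 kPa

Best 2 to 6: 2 → 1 → 6 costing 38
Shortest 6→5: 6 → 3 → 0 → 5 = 31
Total via 6: 38 + 31 = 69 kPa.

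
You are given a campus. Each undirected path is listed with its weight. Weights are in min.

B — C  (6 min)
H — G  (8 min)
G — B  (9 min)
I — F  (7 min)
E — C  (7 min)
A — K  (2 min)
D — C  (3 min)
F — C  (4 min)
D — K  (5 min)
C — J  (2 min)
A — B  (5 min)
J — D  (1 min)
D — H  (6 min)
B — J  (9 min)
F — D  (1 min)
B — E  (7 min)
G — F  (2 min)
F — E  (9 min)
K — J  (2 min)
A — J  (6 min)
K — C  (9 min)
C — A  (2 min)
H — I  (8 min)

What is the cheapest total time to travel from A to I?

Enumerating some paths:
A - K - D - F - I: 2+5+1+7 = 15
A - C - F - I: 2+4+7 = 13
The minimum is 13 min via A - C - F - I.

13 min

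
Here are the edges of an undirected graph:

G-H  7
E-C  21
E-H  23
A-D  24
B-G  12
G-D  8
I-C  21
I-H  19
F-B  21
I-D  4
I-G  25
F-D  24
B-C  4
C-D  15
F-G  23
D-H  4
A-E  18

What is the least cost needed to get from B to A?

43

Candidate routes:
B → G → D → A: 12+8+24 = 44
B → C → D → A: 4+15+24 = 43
Cheapest is B → C → D → A at 43.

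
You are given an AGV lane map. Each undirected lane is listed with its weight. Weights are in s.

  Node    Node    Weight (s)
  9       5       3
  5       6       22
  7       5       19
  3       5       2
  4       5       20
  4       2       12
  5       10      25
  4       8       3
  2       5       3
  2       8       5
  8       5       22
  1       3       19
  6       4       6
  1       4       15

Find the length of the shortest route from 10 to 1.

46 s

Running Dijkstra from 10:
10: 0
5: 25  (via 10)
3: 27  (via 5)
2: 28  (via 5)
9: 28  (via 5)
8: 33  (via 2)
4: 36  (via 8)
6: 42  (via 4)
7: 44  (via 5)
1: 46  (via 3)
Shortest route: 10–5–3–1 = 46 s.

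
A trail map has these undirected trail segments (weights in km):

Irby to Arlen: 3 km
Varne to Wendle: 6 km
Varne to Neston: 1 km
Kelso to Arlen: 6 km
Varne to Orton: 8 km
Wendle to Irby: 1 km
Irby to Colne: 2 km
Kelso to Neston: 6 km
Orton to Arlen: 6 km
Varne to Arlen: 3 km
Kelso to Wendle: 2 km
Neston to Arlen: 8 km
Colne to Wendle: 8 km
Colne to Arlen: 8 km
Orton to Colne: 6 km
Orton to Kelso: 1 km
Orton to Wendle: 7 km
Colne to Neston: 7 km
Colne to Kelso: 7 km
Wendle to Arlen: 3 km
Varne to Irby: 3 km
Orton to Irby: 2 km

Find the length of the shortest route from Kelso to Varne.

6 km

Shortest distances from Kelso:
Kelso: 0
Orton: 1  (via Kelso)
Wendle: 2  (via Kelso)
Irby: 3  (via Orton)
Colne: 5  (via Irby)
Arlen: 5  (via Wendle)
Neston: 6  (via Kelso)
Varne: 6  (via Irby)
Shortest route: Kelso–Orton–Irby–Varne = 6 km.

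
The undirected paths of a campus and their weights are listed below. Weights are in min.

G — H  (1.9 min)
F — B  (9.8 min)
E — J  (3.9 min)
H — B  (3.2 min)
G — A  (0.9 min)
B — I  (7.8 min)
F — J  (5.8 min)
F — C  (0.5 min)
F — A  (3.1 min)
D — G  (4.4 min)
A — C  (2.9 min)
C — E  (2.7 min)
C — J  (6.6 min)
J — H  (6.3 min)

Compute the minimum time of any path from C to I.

Compare a few routes:
C - F - A - G - H - B - I: 0.5+3.1+0.9+1.9+3.2+7.8 = 17.4
C - A - G - H - B - I: 2.9+0.9+1.9+3.2+7.8 = 16.7
C - F - B - I: 0.5+9.8+7.8 = 18.1
The minimum is 16.7 min via C - A - G - H - B - I.

16.7 min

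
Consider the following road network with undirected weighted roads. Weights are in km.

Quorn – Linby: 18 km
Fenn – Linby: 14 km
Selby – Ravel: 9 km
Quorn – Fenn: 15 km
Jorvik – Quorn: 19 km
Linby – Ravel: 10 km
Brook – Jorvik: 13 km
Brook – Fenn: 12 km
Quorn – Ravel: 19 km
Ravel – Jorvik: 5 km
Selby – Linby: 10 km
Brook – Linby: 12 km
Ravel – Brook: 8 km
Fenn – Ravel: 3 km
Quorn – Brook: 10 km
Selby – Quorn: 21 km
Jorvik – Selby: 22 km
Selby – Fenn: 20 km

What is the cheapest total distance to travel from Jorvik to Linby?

Settle nodes by increasing distance from Jorvik:
Jorvik: 0
Ravel: 5  (via Jorvik)
Fenn: 8  (via Ravel)
Brook: 13  (via Jorvik)
Selby: 14  (via Ravel)
Linby: 15  (via Ravel)
Shortest route: Jorvik → Ravel → Linby = 15 km.

15 km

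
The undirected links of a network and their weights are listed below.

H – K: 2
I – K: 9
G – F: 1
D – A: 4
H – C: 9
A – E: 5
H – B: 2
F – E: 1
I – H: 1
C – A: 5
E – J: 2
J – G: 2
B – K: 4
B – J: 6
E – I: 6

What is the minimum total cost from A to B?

Settle nodes by increasing distance from A:
A: 0
D: 4  (via A)
C: 5  (via A)
E: 5  (via A)
F: 6  (via E)
G: 7  (via F)
J: 7  (via E)
I: 11  (via E)
H: 12  (via I)
B: 13  (via J)
Shortest route: A → E → J → B = 13.

13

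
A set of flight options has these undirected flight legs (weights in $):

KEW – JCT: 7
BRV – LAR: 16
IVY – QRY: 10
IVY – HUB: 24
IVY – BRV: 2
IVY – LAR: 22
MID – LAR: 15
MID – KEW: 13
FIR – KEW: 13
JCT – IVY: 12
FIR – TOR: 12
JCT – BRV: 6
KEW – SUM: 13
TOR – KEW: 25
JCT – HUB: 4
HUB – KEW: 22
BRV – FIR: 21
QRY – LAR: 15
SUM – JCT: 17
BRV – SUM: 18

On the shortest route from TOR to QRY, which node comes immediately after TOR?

FIR

Candidate routes:
TOR–FIR–KEW–JCT–BRV–IVY–QRY: 12+13+7+6+2+10 = 50
TOR–FIR–KEW–JCT–IVY–QRY: 12+13+7+12+10 = 54
TOR–FIR–BRV–IVY–QRY: 12+21+2+10 = 45
TOR–KEW–JCT–BRV–IVY–QRY: 25+7+6+2+10 = 50
Cheapest is TOR–FIR–BRV–IVY–QRY at $45.
So from TOR the first move is to FIR.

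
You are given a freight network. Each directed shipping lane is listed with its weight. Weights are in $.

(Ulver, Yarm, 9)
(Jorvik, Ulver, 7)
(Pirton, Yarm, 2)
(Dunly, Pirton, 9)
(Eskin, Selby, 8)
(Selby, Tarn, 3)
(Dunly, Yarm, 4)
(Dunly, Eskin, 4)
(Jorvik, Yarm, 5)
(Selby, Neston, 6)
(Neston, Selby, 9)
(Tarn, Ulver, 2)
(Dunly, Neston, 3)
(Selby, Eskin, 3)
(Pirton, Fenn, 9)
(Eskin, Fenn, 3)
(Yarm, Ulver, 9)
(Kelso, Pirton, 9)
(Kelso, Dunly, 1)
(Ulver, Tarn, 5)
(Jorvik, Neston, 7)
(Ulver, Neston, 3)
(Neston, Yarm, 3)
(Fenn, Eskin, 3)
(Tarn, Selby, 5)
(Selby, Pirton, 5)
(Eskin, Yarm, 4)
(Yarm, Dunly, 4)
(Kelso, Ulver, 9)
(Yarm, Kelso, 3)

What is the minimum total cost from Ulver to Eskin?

$13

Enumerating some paths:
Ulver–Neston–Yarm–Kelso–Dunly–Eskin: 3+3+3+1+4 = 14
Ulver–Tarn–Selby–Eskin: 5+5+3 = 13
The minimum is $13 via Ulver–Tarn–Selby–Eskin.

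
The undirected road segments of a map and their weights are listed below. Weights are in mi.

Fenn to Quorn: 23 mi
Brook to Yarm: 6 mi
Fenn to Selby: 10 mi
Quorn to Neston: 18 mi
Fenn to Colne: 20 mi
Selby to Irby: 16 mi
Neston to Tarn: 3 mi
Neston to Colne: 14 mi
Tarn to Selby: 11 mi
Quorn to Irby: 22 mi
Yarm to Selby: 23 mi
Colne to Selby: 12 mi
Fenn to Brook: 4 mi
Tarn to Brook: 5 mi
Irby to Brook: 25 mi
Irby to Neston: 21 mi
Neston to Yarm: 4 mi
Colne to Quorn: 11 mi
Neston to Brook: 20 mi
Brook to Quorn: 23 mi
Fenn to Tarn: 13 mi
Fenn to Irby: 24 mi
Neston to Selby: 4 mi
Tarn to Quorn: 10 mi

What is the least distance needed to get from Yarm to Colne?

Shortest distances from Yarm:
Yarm: 0
Neston: 4  (via Yarm)
Brook: 6  (via Yarm)
Tarn: 7  (via Neston)
Selby: 8  (via Neston)
Fenn: 10  (via Brook)
Quorn: 17  (via Tarn)
Colne: 18  (via Neston)
Shortest route: Yarm → Neston → Colne = 18 mi.

18 mi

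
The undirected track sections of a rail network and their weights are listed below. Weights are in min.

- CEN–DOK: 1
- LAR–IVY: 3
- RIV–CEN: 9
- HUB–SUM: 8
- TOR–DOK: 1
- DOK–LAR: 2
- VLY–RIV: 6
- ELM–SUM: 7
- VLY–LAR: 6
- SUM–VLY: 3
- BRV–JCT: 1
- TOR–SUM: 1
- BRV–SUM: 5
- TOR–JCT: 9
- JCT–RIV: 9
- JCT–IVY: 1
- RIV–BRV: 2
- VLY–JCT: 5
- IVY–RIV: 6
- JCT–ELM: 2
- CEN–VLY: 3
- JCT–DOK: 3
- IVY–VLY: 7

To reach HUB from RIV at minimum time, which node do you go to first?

BRV

Compare a few routes:
RIV → VLY → SUM → HUB: 6+3+8 = 17
RIV → BRV → JCT → DOK → TOR → SUM → HUB: 2+1+3+1+1+8 = 16
RIV → BRV → SUM → HUB: 2+5+8 = 15
The minimum is 15 min via RIV → BRV → SUM → HUB.
So from RIV the first move is to BRV.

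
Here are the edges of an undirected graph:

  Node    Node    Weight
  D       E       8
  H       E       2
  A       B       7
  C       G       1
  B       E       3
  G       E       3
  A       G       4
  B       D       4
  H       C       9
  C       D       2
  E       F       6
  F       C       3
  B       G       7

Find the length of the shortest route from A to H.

9

Running Dijkstra from A:
A: 0
G: 4  (via A)
C: 5  (via G)
B: 7  (via A)
D: 7  (via C)
E: 7  (via G)
F: 8  (via C)
H: 9  (via E)
Shortest route: A → G → E → H = 9.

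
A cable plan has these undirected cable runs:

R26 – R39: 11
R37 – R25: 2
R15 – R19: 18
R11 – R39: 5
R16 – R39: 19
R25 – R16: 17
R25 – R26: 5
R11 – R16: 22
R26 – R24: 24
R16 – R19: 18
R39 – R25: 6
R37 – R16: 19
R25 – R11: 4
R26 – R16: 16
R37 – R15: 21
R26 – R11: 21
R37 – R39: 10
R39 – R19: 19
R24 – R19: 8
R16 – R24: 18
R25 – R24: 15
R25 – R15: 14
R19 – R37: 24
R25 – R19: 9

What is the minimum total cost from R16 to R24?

Settle nodes by increasing distance from R16:
R16: 0
R26: 16  (via R16)
R25: 17  (via R16)
R19: 18  (via R16)
R24: 18  (via R16)
Shortest route: R16–R24 = 18.

18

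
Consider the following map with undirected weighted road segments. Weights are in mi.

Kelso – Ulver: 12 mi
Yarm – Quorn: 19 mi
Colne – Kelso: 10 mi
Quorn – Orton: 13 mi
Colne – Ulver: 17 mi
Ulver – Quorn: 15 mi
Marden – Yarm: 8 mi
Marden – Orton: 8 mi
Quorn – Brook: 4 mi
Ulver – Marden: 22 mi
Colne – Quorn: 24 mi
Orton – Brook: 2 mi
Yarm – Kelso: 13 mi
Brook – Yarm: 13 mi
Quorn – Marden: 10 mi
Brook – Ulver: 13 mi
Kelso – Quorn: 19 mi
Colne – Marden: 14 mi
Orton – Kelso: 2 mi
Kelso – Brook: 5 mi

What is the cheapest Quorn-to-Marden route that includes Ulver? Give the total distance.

Shortest Quorn→Ulver: Quorn → Ulver = 15
Shortest Ulver→Marden: Ulver → Marden = 22
Total via Ulver: 15 + 22 = 37 mi.

37 mi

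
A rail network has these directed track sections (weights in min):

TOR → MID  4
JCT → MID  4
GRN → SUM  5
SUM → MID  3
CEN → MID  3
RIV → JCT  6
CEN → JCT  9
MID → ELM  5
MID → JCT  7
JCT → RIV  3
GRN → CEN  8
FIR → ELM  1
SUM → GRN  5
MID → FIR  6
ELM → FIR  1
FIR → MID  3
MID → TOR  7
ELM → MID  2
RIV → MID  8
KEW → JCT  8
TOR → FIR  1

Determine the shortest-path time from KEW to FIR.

18 min

Enumerating some paths:
KEW → JCT → MID → TOR → FIR: 8+4+7+1 = 20
KEW → JCT → RIV → MID → FIR: 8+3+8+6 = 25
KEW → JCT → MID → FIR: 8+4+6 = 18
The minimum is 18 min via KEW → JCT → MID → FIR.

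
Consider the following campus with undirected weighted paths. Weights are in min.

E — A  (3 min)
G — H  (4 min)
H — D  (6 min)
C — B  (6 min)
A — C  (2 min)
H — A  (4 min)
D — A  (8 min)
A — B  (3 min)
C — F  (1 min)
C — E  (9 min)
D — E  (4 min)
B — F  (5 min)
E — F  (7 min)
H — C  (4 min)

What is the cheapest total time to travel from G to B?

Running Dijkstra from G:
G: 0
H: 4  (via G)
A: 8  (via H)
C: 8  (via H)
F: 9  (via C)
D: 10  (via H)
B: 11  (via A)
Shortest route: G–H–A–B = 11 min.

11 min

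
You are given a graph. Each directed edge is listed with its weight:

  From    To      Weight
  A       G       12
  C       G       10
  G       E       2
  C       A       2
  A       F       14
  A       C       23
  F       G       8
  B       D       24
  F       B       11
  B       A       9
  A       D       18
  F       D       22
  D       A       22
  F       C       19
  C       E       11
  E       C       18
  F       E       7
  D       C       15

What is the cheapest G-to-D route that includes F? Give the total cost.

Shortest G→F: G → E → C → A → F = 36
Best F to D: F → D costing 22
Total via F: 36 + 22 = 58.

58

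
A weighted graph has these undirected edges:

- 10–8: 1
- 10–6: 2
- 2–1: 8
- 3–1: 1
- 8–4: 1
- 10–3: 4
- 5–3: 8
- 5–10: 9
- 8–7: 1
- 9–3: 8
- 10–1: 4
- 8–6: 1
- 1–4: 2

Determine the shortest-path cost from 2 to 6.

Settle nodes by increasing distance from 2:
2: 0
1: 8  (via 2)
3: 9  (via 1)
4: 10  (via 1)
8: 11  (via 4)
6: 12  (via 8)
Shortest route: 2–1–4–8–6 = 12.

12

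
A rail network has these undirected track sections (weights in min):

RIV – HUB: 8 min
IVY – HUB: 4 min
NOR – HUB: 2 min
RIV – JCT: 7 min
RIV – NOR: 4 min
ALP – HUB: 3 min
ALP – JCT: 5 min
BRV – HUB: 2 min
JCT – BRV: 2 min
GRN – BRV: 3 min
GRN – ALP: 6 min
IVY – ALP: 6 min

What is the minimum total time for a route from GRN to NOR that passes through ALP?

11 min

Best GRN to ALP: GRN → ALP costing 6
Best ALP to NOR: ALP → HUB → NOR costing 5
Total via ALP: 6 + 5 = 11 min.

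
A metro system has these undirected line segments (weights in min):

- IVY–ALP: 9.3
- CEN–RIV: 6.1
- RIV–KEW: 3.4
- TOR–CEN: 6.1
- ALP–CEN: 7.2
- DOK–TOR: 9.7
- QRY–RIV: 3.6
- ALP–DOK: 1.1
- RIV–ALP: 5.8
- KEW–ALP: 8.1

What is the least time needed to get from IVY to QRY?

Settle nodes by increasing distance from IVY:
IVY: 0
ALP: 9.3  (via IVY)
DOK: 10.4  (via ALP)
RIV: 15.1  (via ALP)
CEN: 16.5  (via ALP)
KEW: 17.4  (via ALP)
QRY: 18.7  (via RIV)
Shortest route: IVY–ALP–RIV–QRY = 18.7 min.

18.7 min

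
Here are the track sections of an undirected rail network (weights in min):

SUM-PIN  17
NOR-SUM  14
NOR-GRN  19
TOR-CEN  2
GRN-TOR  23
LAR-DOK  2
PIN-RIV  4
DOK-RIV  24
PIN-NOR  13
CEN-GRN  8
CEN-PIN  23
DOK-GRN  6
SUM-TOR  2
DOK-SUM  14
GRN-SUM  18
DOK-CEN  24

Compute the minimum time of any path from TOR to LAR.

18 min

Compare a few routes:
TOR → SUM → DOK → LAR: 2+14+2 = 18
TOR → SUM → GRN → DOK → LAR: 2+18+6+2 = 28
TOR → CEN → DOK → LAR: 2+24+2 = 28
The minimum is 18 min via TOR → SUM → DOK → LAR.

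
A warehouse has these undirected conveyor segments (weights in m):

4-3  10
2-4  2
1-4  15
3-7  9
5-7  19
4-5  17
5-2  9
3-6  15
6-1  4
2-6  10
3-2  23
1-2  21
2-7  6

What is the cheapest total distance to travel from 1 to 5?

23 m

Compare a few routes:
1 → 4 → 2 → 5: 15+2+9 = 26
1 → 6 → 2 → 5: 4+10+9 = 23
Cheapest is 1 → 6 → 2 → 5 at 23 m.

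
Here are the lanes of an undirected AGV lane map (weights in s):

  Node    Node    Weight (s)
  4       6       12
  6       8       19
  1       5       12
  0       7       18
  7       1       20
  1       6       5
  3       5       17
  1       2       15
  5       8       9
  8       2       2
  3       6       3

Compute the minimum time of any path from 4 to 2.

Compare a few routes:
4–6–3–5–8–2: 12+3+17+9+2 = 43
4–6–1–2: 12+5+15 = 32
4–6–1–5–8–2: 12+5+12+9+2 = 40
4–6–8–2: 12+19+2 = 33
Cheapest is 4–6–1–2 at 32 s.

32 s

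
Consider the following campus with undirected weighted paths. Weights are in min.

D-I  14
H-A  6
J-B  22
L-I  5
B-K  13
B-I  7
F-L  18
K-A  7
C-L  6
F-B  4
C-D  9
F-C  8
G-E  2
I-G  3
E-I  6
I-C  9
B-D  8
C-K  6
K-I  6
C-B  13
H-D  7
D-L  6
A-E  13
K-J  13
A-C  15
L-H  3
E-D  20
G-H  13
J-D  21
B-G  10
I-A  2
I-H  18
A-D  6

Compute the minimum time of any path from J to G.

22 min

Candidate routes:
J → K → I → E → G: 13+6+6+2 = 27
J → K → A → I → G: 13+7+2+3 = 25
J → K → I → G: 13+6+3 = 22
Cheapest is J → K → I → G at 22 min.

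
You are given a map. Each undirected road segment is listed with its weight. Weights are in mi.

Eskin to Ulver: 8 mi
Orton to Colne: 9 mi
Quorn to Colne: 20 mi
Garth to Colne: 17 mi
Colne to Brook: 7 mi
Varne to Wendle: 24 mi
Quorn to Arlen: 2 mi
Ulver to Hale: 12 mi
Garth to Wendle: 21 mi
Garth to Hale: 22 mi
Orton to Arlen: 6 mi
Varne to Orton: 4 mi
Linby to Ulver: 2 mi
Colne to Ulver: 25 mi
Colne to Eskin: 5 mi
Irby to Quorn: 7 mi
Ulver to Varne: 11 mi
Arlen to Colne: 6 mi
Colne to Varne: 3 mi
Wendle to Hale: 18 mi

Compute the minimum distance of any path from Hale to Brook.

32 mi

Candidate routes:
Hale → Ulver → Varne → Orton → Colne → Brook: 12+11+4+9+7 = 43
Hale → Ulver → Varne → Colne → Brook: 12+11+3+7 = 33
Hale → Ulver → Colne → Brook: 12+25+7 = 44
Hale → Ulver → Eskin → Colne → Brook: 12+8+5+7 = 32
The minimum is 32 mi via Hale → Ulver → Eskin → Colne → Brook.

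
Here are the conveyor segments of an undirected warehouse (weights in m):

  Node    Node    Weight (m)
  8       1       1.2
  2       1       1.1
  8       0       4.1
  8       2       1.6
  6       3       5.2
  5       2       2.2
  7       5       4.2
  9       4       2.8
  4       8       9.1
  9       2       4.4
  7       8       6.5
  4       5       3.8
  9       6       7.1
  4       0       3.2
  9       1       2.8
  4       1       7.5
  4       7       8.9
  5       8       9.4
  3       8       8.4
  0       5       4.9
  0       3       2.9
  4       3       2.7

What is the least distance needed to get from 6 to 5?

Shortest distances from 6:
6: 0
3: 5.2  (via 6)
9: 7.1  (via 6)
4: 7.9  (via 3)
0: 8.1  (via 3)
1: 9.9  (via 9)
2: 11  (via 1)
8: 11.1  (via 1)
5: 11.7  (via 4)
Shortest route: 6–3–4–5 = 11.7 m.

11.7 m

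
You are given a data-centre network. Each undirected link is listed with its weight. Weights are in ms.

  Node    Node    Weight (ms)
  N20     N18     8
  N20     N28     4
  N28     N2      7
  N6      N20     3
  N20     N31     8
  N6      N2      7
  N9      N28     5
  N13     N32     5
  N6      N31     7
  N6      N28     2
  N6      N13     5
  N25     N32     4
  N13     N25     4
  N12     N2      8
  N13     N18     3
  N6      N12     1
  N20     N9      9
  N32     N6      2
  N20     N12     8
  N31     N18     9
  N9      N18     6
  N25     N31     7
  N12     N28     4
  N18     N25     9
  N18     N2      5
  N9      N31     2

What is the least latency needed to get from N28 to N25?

Compare a few routes:
N28 - N6 - N32 - N25: 2+2+4 = 8
N28 - N6 - N13 - N25: 2+5+4 = 11
N28 - N12 - N6 - N32 - N25: 4+1+2+4 = 11
The minimum is 8 ms via N28 - N6 - N32 - N25.

8 ms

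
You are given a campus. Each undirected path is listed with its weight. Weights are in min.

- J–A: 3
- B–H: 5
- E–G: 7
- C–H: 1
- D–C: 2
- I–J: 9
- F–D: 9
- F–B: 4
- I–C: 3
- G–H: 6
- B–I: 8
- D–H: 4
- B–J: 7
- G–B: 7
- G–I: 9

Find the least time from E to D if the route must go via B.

Best E to B: E–G–B costing 14
Shortest B→D: B–H–C–D = 8
Total via B: 14 + 8 = 22 min.

22 min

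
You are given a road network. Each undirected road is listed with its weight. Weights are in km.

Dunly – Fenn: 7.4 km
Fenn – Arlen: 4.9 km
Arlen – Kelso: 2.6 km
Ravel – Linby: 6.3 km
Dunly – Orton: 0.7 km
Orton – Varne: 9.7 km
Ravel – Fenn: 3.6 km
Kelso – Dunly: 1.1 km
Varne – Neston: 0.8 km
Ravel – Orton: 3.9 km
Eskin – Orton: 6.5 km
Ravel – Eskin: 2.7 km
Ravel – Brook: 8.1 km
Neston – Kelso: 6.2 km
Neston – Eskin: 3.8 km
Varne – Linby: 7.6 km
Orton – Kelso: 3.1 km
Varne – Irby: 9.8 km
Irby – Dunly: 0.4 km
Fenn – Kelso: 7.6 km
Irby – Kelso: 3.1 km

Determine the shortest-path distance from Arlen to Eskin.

Settle nodes by increasing distance from Arlen:
Arlen: 0
Kelso: 2.6  (via Arlen)
Dunly: 3.7  (via Kelso)
Irby: 4.1  (via Dunly)
Orton: 4.4  (via Dunly)
Fenn: 4.9  (via Arlen)
Ravel: 8.3  (via Orton)
Neston: 8.8  (via Kelso)
Varne: 9.6  (via Neston)
Eskin: 10.9  (via Orton)
Shortest route: Arlen → Kelso → Dunly → Orton → Eskin = 10.9 km.

10.9 km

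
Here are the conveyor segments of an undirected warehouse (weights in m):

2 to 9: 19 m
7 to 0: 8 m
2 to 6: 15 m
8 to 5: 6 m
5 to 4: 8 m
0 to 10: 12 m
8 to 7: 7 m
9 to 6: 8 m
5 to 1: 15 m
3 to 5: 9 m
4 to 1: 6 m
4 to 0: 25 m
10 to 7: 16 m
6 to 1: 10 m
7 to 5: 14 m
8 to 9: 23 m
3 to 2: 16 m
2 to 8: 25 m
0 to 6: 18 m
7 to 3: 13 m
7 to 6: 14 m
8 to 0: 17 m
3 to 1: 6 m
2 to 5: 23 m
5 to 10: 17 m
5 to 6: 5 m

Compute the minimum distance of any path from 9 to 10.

30 m

Compare a few routes:
9 → 6 → 7 → 10: 8+14+16 = 38
9 → 6 → 5 → 10: 8+5+17 = 30
The minimum is 30 m via 9 → 6 → 5 → 10.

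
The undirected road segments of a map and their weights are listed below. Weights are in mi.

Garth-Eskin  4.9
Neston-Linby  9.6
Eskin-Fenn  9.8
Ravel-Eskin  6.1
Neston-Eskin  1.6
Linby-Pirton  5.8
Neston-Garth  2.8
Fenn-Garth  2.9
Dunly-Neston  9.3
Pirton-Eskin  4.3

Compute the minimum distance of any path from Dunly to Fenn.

Compare a few routes:
Dunly - Neston - Garth - Fenn: 9.3+2.8+2.9 = 15
Dunly - Neston - Eskin - Garth - Fenn: 9.3+1.6+4.9+2.9 = 18.7
Dunly - Neston - Eskin - Fenn: 9.3+1.6+9.8 = 20.7
Dunly - Neston - Garth - Eskin - Fenn: 9.3+2.8+4.9+9.8 = 26.8
The minimum is 15 mi via Dunly - Neston - Garth - Fenn.

15 mi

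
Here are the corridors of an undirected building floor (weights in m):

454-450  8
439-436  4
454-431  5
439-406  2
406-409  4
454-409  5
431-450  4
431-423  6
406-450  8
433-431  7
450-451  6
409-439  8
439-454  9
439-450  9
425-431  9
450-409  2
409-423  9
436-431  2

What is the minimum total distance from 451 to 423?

16 m

Settle nodes by increasing distance from 451:
451: 0
450: 6  (via 451)
409: 8  (via 450)
431: 10  (via 450)
406: 12  (via 409)
436: 12  (via 431)
454: 13  (via 409)
439: 14  (via 406)
423: 16  (via 431)
Shortest route: 451–450–431–423 = 16 m.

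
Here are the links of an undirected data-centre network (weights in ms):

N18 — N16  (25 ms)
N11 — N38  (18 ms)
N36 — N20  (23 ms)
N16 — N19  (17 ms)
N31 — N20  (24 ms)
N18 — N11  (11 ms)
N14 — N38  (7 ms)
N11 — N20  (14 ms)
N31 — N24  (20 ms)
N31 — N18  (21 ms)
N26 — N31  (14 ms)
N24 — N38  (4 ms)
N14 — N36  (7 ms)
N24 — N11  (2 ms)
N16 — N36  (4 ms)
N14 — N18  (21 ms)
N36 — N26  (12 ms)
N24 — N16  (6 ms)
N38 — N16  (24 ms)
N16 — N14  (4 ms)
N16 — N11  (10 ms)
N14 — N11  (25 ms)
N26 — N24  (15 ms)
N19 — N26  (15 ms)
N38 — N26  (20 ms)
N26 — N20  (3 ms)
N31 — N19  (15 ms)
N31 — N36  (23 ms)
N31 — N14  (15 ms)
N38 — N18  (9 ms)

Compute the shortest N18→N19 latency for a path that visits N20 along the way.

Best N18 to N20: N18 → N11 → N20 costing 25
Shortest N20→N19: N20 → N26 → N19 = 18
Total via N20: 25 + 18 = 43 ms.

43 ms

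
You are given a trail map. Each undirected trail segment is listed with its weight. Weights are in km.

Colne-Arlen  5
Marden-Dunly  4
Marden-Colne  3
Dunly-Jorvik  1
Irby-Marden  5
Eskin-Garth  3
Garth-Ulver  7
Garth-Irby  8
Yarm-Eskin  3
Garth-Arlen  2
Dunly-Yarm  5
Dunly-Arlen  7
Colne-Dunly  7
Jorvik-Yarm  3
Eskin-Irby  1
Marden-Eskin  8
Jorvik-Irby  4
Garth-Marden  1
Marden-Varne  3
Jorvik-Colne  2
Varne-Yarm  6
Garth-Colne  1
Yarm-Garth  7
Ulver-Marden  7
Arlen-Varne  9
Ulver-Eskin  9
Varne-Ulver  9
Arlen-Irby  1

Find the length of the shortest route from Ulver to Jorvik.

10 km

Shortest distances from Ulver:
Ulver: 0
Garth: 7  (via Ulver)
Marden: 7  (via Ulver)
Colne: 8  (via Garth)
Varne: 9  (via Ulver)
Eskin: 9  (via Ulver)
Arlen: 9  (via Garth)
Irby: 10  (via Eskin)
Jorvik: 10  (via Colne)
Shortest route: Ulver → Garth → Colne → Jorvik = 10 km.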